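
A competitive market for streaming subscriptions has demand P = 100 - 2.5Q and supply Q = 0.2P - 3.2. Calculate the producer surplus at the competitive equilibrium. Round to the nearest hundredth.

Rewriting supply in inverse form: P = 16 + 5Q.
Setting demand equal to supply, 84 = 7.5Q, so Q* = 11.2 and P* = 72.
PS is the area between P* and the supply curve from 0 to Q*: (1/2)(11.2)(56) = 313.6.

313.60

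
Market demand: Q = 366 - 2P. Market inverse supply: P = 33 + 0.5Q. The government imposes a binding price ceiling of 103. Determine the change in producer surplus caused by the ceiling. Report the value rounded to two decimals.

-725.00

Rewriting demand in inverse form: P = 183 - 0.5Q.
Free-market equilibrium: 183 - 0.5Q = 33 + 0.5Q gives Q* = 150, P* = 108.
At P = 103, sellers supply (103 - 33)/0.5 = 140 while buyers want more, so the quantity traded is 140 at price 103.
PS goes from (1/2)(150)(75) = 5625 to 4900 (computed as (103 - 33)(140) - (1/2)(0.5)(140)^2), a change of -725.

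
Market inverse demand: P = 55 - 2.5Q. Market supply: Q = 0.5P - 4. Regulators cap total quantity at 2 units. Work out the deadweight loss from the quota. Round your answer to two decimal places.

Rewriting supply in inverse form: P = 8 + 2Q.
Unrestricted equilibrium: Q* = (55 - 8)/(2.5 + 2) = 10.4444.
At Q = 2 the demand price is 55 - 2.5(2) = 50 and the supply price is 8 + 2(2) = 12.
Deadweight loss is the triangle between the curves from 2 to 10.4444: (1/2)(50 - 12)(10.4444 - 2) = 160.4444.

160.44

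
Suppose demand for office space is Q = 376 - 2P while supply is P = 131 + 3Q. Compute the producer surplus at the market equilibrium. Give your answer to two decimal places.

Rewriting demand in inverse form: P = 188 - 0.5Q.
Setting demand equal to supply, 57 = 3.5Q, so Q* = 16.2857 and P* = 179.8571.
The supply curve's price intercept is 131, so PS = (1/2)(Q*)(P* - 131) = (1/2)(16.2857)(48.8571) = 397.8367.

397.84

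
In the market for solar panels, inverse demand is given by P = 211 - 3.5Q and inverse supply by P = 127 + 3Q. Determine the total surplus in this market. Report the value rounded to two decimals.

542.77

Setting demand equal to supply, 84 = 6.5Q, so Q* = 12.9231 and P* = 165.7692.
CS = (1/2)(12.9231)(45.2308) = 292.2604 and PS = (1/2)(12.9231)(38.7692) = 250.5089, so total surplus = 542.7692.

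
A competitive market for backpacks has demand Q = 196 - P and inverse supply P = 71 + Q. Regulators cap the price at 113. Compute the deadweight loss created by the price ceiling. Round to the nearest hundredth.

420.25

Rewriting demand in inverse form: P = 196 - Q.
Without the control, 196 - Q = 71 + Q so Q* = 62.5 and P* = 133.5.
At P = 113, sellers supply (113 - 71)/1 = 42 while buyers want more, so the quantity traded is 42 at price 113.
At Q = 42 the demand price is 154 and the supply price is 113. Deadweight loss is the triangle between the curves from 42 to 62.5: (1/2)(154 - 113)(62.5 - 42) = 420.25.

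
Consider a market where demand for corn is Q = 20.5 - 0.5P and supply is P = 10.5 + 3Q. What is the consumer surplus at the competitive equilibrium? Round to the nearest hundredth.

Rewriting demand in inverse form: P = 41 - 2Q.
Setting demand equal to supply, 30.5 = 5Q, so Q* = 6.1 and P* = 28.8.
The demand choke price is 41, so CS = (1/2)(Q*)(41 - P*) = (1/2)(6.1)(12.2) = 37.21.

37.21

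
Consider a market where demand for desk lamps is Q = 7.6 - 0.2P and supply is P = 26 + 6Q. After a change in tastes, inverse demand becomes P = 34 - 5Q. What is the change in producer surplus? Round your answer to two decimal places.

-1.98

Rewriting demand in inverse form: P = 38 - 5Q.
Initial equilibrium: Q_0 = 1.0909, P_0 = 32.5455; CS_0 = (1/2)(1.0909)(5.4545) = 2.9752, PS_0 = (1/2)(1.0909)(6.5455) = 3.5702.
New equilibrium: 34 - 5Q = 26 + 6Q gives Q_1 = 0.7273, P_1 = 30.3636; CS_1 = 1.3223, PS_1 = 1.5868.
Change in producer surplus = 1.5868 - 3.5702 = -1.9835.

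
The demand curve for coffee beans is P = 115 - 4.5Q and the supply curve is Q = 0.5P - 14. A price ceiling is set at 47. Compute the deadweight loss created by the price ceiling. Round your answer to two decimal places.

49.04

Rewriting supply in inverse form: P = 28 + 2Q.
Without the control, 115 - 4.5Q = 28 + 2Q so Q* = 13.3846 and P* = 54.7692.
At P = 47, sellers supply (47 - 28)/2 = 9.5 while buyers want more, so the quantity traded is 9.5 at price 47.
The lost-trades triangle has base Q* - 9.5 = 3.8846 and height equal to the gap between the curves at Q = 9.5, which is 72.25 - 47 = 25.25. DWL = (1/2)(3.8846)(25.25) = 49.0433.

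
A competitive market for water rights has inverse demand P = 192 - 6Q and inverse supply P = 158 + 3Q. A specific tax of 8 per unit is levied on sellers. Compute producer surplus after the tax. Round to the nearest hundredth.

Pre-tax equilibrium: 192 - 6Q = 158 + 3Q gives Q* = 3.7778, P* = 169.3333.
With the tax, sellers need 8 more per unit: 192 - 6Q = 158 + 3Q + 8, so Q_t = 2.8889. Buyers pay P_b = 174.6667; sellers receive P_s = P_b - 8 = 166.6667.
PS = (1/2)(Q_t)(P_s - 158) = (1/2)(2.8889)(8.6667) = 12.5185.

12.52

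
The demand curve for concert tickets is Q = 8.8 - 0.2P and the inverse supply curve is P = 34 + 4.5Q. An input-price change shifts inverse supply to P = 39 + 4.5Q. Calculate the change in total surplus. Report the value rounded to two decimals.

-3.95

Rewriting demand in inverse form: P = 44 - 5Q.
Initial equilibrium: Q_0 = 1.0526, P_0 = 38.7368; CS_0 = (1/2)(1.0526)(5.2632) = 2.7701, PS_0 = (1/2)(1.0526)(4.7368) = 2.4931.
New equilibrium: 44 - 5Q = 39 + 4.5Q gives Q_1 = 0.5263, P_1 = 41.3684; CS_1 = 0.6925, PS_1 = 0.6233.
Change in total surplus = (0.6925 + 0.6233) - (2.7701 + 2.4931) = -3.9474.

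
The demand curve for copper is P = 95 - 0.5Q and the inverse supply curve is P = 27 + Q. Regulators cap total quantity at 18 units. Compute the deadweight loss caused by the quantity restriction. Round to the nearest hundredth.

Unrestricted equilibrium: Q* = (95 - 27)/(0.5 + 1) = 45.3333.
At Q = 18 the demand price is 95 - 0.5(18) = 86 and the supply price is 27 + (18) = 45.
DWL = (1/2)(gap between curves at 18) x (Q* - 18) = (1/2)(41)(27.3333) = 560.3333.

560.33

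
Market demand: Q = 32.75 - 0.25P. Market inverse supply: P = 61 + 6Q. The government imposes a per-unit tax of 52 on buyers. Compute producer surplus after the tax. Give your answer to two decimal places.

9.72

Rewriting demand in inverse form: P = 131 - 4Q.
Without the tax, 131 - 4Q = 61 + 6Q so Q* = 7 and P* = 103.
A tax on buyers shifts demand down by 52: (131 - 52) - 4Q = 61 + 6Q, so Q_t = 1.8. Buyers pay P_b = 123.8; sellers receive P_s = P_b - 52 = 71.8.
PS = (1/2)(Q_t)(P_s - 61) = (1/2)(1.8)(10.8) = 9.72.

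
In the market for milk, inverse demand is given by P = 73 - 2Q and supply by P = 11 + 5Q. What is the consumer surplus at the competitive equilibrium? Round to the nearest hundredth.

Equilibrium: 73 - 2Q = 11 + 5Q, so Q* = 8.8571 and P* = 55.2857.
Consumer surplus is the triangle under demand above P*: (1/2)(8.8571)(73 - 55.2857) = (1/2)(8.8571)(17.7143) = 78.449.

78.45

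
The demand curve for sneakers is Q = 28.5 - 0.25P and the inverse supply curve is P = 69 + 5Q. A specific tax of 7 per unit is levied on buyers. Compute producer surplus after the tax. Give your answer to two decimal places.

44.57

Rewriting demand in inverse form: P = 114 - 4Q.
Without the tax, 114 - 4Q = 69 + 5Q so Q* = 5 and P* = 94.
A tax on buyers shifts demand down by 7: (114 - 7) - 4Q = 69 + 5Q, so Q_t = 4.2222. Buyers pay P_b = 97.1111; sellers receive P_s = P_b - 7 = 90.1111.
Producer surplus is the triangle above supply below P_s: (1/2)(4.2222)(90.1111 - 69) = 44.5679.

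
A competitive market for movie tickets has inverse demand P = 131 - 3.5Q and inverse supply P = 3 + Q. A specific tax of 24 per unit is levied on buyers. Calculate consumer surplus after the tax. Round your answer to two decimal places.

Without the tax, 131 - 3.5Q = 3 + Q so Q* = 28.4444 and P* = 31.4444.
With the tax, buyers' net willingness to pay falls by 24: (131 - 24) - 3.5Q = 3 + Q, so Q_t = 23.1111. Buyers pay P_b = 50.1111; sellers receive P_s = P_b - 24 = 26.1111.
CS = (1/2)(Q_t)(131 - P_b) = (1/2)(23.1111)(80.8889) = 934.716.

934.72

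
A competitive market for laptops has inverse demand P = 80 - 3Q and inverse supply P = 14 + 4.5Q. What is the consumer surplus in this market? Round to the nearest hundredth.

Equilibrium: 80 - 3Q = 14 + 4.5Q, so Q* = 8.8 and P* = 53.6.
CS is the area between the demand curve and P* from 0 to Q*: (1/2)(8.8)(26.4) = 116.16.

116.16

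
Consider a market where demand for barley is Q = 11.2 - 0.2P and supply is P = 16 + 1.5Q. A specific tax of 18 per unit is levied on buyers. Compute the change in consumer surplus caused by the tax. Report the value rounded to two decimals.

Rewriting demand in inverse form: P = 56 - 5Q.
Pre-tax equilibrium: 56 - 5Q = 16 + 1.5Q gives Q* = 6.1538, P* = 25.2308.
A tax on buyers shifts demand down by 18: (56 - 18) - 5Q = 16 + 1.5Q, so Q_t = 3.3846. Buyers pay P_b = 39.0769; sellers receive P_s = P_b - 18 = 21.0769.
Consumers lose the trapezoid between P* and P_b out to Q_t plus the triangle from Q_t to Q*: change in CS = 28.6391 - 94.6746 = -66.0355.

-66.04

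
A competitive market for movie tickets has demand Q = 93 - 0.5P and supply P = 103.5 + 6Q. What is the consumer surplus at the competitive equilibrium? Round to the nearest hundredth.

106.35

Rewriting demand in inverse form: P = 186 - 2Q.
Equilibrium: 186 - 2Q = 103.5 + 6Q, so Q* = 10.3125 and P* = 165.375.
CS is the area between the demand curve and P* from 0 to Q*: (1/2)(10.3125)(20.625) = 106.3477.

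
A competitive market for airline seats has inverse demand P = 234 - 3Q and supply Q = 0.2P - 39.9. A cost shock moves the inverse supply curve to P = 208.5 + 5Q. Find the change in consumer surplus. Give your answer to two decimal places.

-12.66

Rewriting supply in inverse form: P = 199.5 + 5Q.
Initial equilibrium: Q_0 = 4.3125, P_0 = 221.0625; CS_0 = (1/2)(4.3125)(12.9375) = 27.8965, PS_0 = (1/2)(4.3125)(21.5625) = 46.4941.
New equilibrium: 234 - 3Q = 208.5 + 5Q gives Q_1 = 3.1875, P_1 = 224.4375; CS_1 = 15.2402, PS_1 = 25.4004.
Change in consumer surplus = 15.2402 - 27.8965 = -12.6562.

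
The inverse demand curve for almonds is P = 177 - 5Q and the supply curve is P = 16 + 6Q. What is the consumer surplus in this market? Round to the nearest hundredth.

Set 177 - 5Q = 16 + 6Q, which gives 161 = 11Q, so Q* = 14.6364 and P* = 177 - 5(14.6364) = 103.8182.
The demand choke price is 177, so CS = (1/2)(Q*)(177 - P*) = (1/2)(14.6364)(73.1818) = 535.5579.

535.56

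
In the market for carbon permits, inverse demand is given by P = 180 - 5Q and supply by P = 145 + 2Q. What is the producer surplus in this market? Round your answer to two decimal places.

25.00

Set 180 - 5Q = 145 + 2Q, which gives 35 = 7Q, so Q* = 5 and P* = 180 - 5(5) = 155.
The supply curve's price intercept is 145, so PS = (1/2)(Q*)(P* - 145) = (1/2)(5)(10) = 25.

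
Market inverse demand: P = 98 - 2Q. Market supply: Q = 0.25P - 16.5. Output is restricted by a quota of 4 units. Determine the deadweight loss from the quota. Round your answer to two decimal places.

5.33

Rewriting supply in inverse form: P = 66 + 4Q.
Without the quota, 98 - 2Q = 66 + 4Q gives Q* = 5.3333.
At Q = 4 the demand price is 98 - 2(4) = 90 and the supply price is 66 + 4(4) = 82.
Deadweight loss is the triangle between the curves from 4 to 5.3333: (1/2)(90 - 82)(5.3333 - 4) = 5.3333.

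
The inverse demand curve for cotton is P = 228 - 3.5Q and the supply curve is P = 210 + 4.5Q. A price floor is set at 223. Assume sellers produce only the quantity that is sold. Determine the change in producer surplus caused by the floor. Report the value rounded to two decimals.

2.59

Without the control, 228 - 3.5Q = 210 + 4.5Q so Q* = 2.25 and P* = 220.125.
At the floor price 223, quantity demanded is (228 - 223)/3.5 = 1.4286; demand is the short side, so Q = 1.4286 trades at P = 223.
PS goes from (1/2)(2.25)(10.125) = 11.3906 to 13.9796 (computed as (223 - 210)(1.4286) - (1/2)(4.5)(1.4286)^2), a change of 2.589.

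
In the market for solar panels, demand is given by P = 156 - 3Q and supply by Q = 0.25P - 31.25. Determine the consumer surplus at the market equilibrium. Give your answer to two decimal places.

Rewriting supply in inverse form: P = 125 + 4Q.
Equilibrium: 156 - 3Q = 125 + 4Q, so Q* = 4.4286 and P* = 142.7143.
Consumer surplus is the triangle under demand above P*: (1/2)(4.4286)(156 - 142.7143) = (1/2)(4.4286)(13.2857) = 29.4184.

29.42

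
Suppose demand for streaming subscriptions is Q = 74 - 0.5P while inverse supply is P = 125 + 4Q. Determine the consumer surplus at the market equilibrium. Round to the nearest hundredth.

14.69

Rewriting demand in inverse form: P = 148 - 2Q.
Setting demand equal to supply, 23 = 6Q, so Q* = 3.8333 and P* = 140.3333.
Consumer surplus is the triangle under demand above P*: (1/2)(3.8333)(148 - 140.3333) = (1/2)(3.8333)(7.6667) = 14.6944.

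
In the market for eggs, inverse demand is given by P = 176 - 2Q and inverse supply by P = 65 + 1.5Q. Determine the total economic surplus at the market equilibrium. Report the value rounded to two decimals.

1760.14

Set 176 - 2Q = 65 + 1.5Q, which gives 111 = 3.5Q, so Q* = 31.7143 and P* = 176 - 2(31.7143) = 112.5714.
Total surplus is the full triangle between the curves from 0 to Q*: (1/2)(31.7143)(176 - 65) = 1760.1429.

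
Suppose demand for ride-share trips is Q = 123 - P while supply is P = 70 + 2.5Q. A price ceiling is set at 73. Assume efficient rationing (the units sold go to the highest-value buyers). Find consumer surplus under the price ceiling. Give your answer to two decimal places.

59.28

Rewriting demand in inverse form: P = 123 - Q.
Without the control, 123 - Q = 70 + 2.5Q so Q* = 15.1429 and P* = 107.8571.
At the ceiling price 73, quantity supplied is (73 - 70)/2.5 = 1.2; supply is the short side, so Q = 1.2 trades at P = 73.
The demand price at Q = 1.2 is 121.8. CS is the trapezoid between demand and 73 over [0, 1.2]: (1/2)[(123 - 73) + (121.8 - 73)](1.2) = 59.28.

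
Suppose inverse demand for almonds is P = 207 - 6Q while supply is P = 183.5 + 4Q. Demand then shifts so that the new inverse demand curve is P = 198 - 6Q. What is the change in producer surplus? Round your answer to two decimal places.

-6.84

Initial equilibrium: Q_0 = 2.35, P_0 = 192.9; CS_0 = (1/2)(2.35)(14.1) = 16.5675, PS_0 = (1/2)(2.35)(9.4) = 11.045.
New equilibrium: 198 - 6Q = 183.5 + 4Q gives Q_1 = 1.45, P_1 = 189.3; CS_1 = 6.3075, PS_1 = 4.205.
Change in producer surplus = 4.205 - 11.045 = -6.84.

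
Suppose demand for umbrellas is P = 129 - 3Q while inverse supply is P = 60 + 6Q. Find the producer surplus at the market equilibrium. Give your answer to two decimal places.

Setting demand equal to supply, 69 = 9Q, so Q* = 7.6667 and P* = 106.
The supply curve's price intercept is 60, so PS = (1/2)(Q*)(P* - 60) = (1/2)(7.6667)(46) = 176.3333.

176.33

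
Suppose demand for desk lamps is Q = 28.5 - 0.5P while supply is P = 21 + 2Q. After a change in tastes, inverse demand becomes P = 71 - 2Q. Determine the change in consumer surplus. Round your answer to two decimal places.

75.25

Rewriting demand in inverse form: P = 57 - 2Q.
Initial equilibrium: Q_0 = 9, P_0 = 39; CS_0 = (1/2)(9)(18) = 81, PS_0 = (1/2)(9)(18) = 81.
New equilibrium: 71 - 2Q = 21 + 2Q gives Q_1 = 12.5, P_1 = 46; CS_1 = 156.25, PS_1 = 156.25.
Change in consumer surplus = 156.25 - 81 = 75.25.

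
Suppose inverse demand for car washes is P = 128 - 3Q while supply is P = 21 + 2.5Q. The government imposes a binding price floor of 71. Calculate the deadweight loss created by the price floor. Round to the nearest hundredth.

Without the control, 128 - 3Q = 21 + 2.5Q so Q* = 19.4545 and P* = 69.6364.
At the floor price 71, quantity demanded is (128 - 71)/3 = 19; demand is the short side, so Q = 19 trades at P = 71.
The lost-trades triangle has base Q* - 19 = 0.4545 and height equal to the gap between the curves at Q = 19, which is 71 - 68.5 = 2.5. DWL = (1/2)(0.4545)(2.5) = 0.5682.

0.57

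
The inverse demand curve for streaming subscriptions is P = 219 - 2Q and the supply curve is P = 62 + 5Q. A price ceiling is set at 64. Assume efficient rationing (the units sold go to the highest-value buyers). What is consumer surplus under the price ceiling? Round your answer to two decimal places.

61.84

Without the control, 219 - 2Q = 62 + 5Q so Q* = 22.4286 and P* = 174.1429.
At P = 64, sellers supply (64 - 62)/5 = 0.4 while buyers want more, so the quantity traded is 0.4 at price 64.
The demand price at Q = 0.4 is 218.2. CS is the trapezoid between demand and 64 over [0, 0.4]: (1/2)[(219 - 64) + (218.2 - 64)](0.4) = 61.84.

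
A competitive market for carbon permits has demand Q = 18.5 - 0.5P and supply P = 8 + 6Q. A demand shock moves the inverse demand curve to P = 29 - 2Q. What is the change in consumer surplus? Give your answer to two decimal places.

Rewriting demand in inverse form: P = 37 - 2Q.
Initial equilibrium: Q_0 = 3.625, P_0 = 29.75; CS_0 = (1/2)(3.625)(7.25) = 13.1406, PS_0 = (1/2)(3.625)(21.75) = 39.4219.
New equilibrium: 29 - 2Q = 8 + 6Q gives Q_1 = 2.625, P_1 = 23.75; CS_1 = 6.8906, PS_1 = 20.6719.
Change in consumer surplus = 6.8906 - 13.1406 = -6.25.

-6.25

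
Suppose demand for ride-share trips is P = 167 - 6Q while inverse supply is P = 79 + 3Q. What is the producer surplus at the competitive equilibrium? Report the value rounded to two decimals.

Set 167 - 6Q = 79 + 3Q, which gives 88 = 9Q, so Q* = 9.7778 and P* = 167 - 6(9.7778) = 108.3333.
PS is the area between P* and the supply curve from 0 to Q*: (1/2)(9.7778)(29.3333) = 143.4074.

143.41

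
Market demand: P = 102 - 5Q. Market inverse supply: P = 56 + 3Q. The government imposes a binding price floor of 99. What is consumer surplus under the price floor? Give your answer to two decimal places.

Free-market equilibrium: 102 - 5Q = 56 + 3Q gives Q* = 5.75, P* = 73.25.
At P = 99, buyers demand (102 - 99)/5 = 0.6 while sellers would supply more, so the quantity traded is 0.6 at price 99.
CS is the triangle under demand above 99: (1/2)(0.6)(102 - 99) = 0.9.

0.90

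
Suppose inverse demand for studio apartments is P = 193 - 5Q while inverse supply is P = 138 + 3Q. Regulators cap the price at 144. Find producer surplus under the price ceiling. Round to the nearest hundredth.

6.00

Free-market equilibrium: 193 - 5Q = 138 + 3Q gives Q* = 6.875, P* = 158.625.
At the ceiling price 144, quantity supplied is (144 - 138)/3 = 2; supply is the short side, so Q = 2 trades at P = 144.
PS is the triangle above supply below 144: (1/2)(2)(144 - 138) = 6.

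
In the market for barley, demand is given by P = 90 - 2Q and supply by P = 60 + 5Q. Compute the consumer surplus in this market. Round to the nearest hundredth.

Setting demand equal to supply, 30 = 7Q, so Q* = 4.2857 and P* = 81.4286.
The demand choke price is 90, so CS = (1/2)(Q*)(90 - P*) = (1/2)(4.2857)(8.5714) = 18.3673.

18.37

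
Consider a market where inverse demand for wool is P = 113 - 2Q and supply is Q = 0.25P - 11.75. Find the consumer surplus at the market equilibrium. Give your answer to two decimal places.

121.00

Rewriting supply in inverse form: P = 47 + 4Q.
Setting demand equal to supply, 66 = 6Q, so Q* = 11 and P* = 91.
Consumer surplus is the triangle under demand above P*: (1/2)(11)(113 - 91) = (1/2)(11)(22) = 121.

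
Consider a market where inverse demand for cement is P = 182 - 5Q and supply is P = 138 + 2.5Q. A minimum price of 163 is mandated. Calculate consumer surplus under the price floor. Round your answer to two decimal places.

36.10

Without the control, 182 - 5Q = 138 + 2.5Q so Q* = 5.8667 and P* = 152.6667.
At the floor price 163, quantity demanded is (182 - 163)/5 = 3.8; demand is the short side, so Q = 3.8 trades at P = 163.
CS is the triangle under demand above 163: (1/2)(3.8)(182 - 163) = 36.1.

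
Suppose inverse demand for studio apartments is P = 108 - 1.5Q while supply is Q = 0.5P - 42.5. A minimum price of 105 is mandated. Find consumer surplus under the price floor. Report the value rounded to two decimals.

3.00

Rewriting supply in inverse form: P = 85 + 2Q.
Without the control, 108 - 1.5Q = 85 + 2Q so Q* = 6.5714 and P* = 98.1429.
At P = 105, buyers demand (108 - 105)/1.5 = 2 while sellers would supply more, so the quantity traded is 2 at price 105.
CS is the triangle under demand above 105: (1/2)(2)(108 - 105) = 3.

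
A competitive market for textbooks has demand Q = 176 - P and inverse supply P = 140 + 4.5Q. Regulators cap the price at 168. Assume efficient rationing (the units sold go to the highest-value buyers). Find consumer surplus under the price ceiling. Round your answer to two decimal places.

30.42

Rewriting demand in inverse form: P = 176 - Q.
Free-market equilibrium: 176 - Q = 140 + 4.5Q gives Q* = 6.5455, P* = 169.4545.
At the ceiling price 168, quantity supplied is (168 - 140)/4.5 = 6.2222; supply is the short side, so Q = 6.2222 trades at P = 168.
The demand price at Q = 6.2222 is 169.7778. CS is the trapezoid between demand and 168 over [0, 6.2222]: (1/2)[(176 - 168) + (169.7778 - 168)](6.2222) = 30.4198.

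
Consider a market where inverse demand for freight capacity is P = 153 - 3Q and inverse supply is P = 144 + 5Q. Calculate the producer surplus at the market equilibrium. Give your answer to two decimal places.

3.16

Setting demand equal to supply, 9 = 8Q, so Q* = 1.125 and P* = 149.625.
The supply curve's price intercept is 144, so PS = (1/2)(Q*)(P* - 144) = (1/2)(1.125)(5.625) = 3.1641.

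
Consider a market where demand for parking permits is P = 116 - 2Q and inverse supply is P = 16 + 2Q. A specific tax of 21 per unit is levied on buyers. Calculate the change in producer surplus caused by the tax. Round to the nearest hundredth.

-234.94

Pre-tax equilibrium: 116 - 2Q = 16 + 2Q gives Q* = 25, P* = 66.
With the tax, buyers' net willingness to pay falls by 21: (116 - 21) - 2Q = 16 + 2Q, so Q_t = 19.75. Buyers pay P_b = 76.5; sellers receive P_s = P_b - 21 = 55.5.
Producers lose the trapezoid between P_s and P* out to Q_t plus the triangle from Q_t to Q*: change in PS = 390.0625 - 625 = -234.9375.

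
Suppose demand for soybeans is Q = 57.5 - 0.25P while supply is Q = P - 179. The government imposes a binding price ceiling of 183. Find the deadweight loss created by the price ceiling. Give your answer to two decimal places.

96.10

Rewriting demand in inverse form: P = 230 - 4Q.
Rewriting supply in inverse form: P = 179 + Q.
Free-market equilibrium: 230 - 4Q = 179 + Q gives Q* = 10.2, P* = 189.2.
At P = 183, sellers supply (183 - 179)/1 = 4 while buyers want more, so the quantity traded is 4 at price 183.
At Q = 4 the demand price is 214 and the supply price is 183. Deadweight loss is the triangle between the curves from 4 to 10.2: (1/2)(214 - 183)(10.2 - 4) = 96.1.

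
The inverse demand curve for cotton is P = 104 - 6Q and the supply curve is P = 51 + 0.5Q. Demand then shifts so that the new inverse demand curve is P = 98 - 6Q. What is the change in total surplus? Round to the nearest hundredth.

-46.15

Initial equilibrium: Q_0 = 8.1538, P_0 = 55.0769; CS_0 = (1/2)(8.1538)(48.9231) = 199.4556, PS_0 = (1/2)(8.1538)(4.0769) = 16.6213.
New equilibrium: 98 - 6Q = 51 + 0.5Q gives Q_1 = 7.2308, P_1 = 54.6154; CS_1 = 156.8521, PS_1 = 13.071.
Change in total surplus = (156.8521 + 13.071) - (199.4556 + 16.6213) = -46.1538.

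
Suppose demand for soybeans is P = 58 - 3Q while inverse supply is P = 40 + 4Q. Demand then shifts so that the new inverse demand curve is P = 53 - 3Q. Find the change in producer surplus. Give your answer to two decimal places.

-6.33

Initial equilibrium: Q_0 = 2.5714, P_0 = 50.2857; CS_0 = (1/2)(2.5714)(7.7143) = 9.9184, PS_0 = (1/2)(2.5714)(10.2857) = 13.2245.
New equilibrium: 53 - 3Q = 40 + 4Q gives Q_1 = 1.8571, P_1 = 47.4286; CS_1 = 5.1735, PS_1 = 6.898.
Change in producer surplus = 6.898 - 13.2245 = -6.3265.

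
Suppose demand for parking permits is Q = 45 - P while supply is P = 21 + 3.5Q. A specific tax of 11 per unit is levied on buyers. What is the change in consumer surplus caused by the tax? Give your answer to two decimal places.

Rewriting demand in inverse form: P = 45 - Q.
Without the tax, 45 - Q = 21 + 3.5Q so Q* = 5.3333 and P* = 39.6667.
With the tax, buyers' net willingness to pay falls by 11: (45 - 11) - Q = 21 + 3.5Q, so Q_t = 2.8889. Buyers pay P_b = 42.1111; sellers receive P_s = P_b - 11 = 31.1111.
CS falls from (1/2)(5.3333)(5.3333) = 14.2222 to (1/2)(2.8889)(2.8889) = 4.1728, a change of -10.0494.

-10.05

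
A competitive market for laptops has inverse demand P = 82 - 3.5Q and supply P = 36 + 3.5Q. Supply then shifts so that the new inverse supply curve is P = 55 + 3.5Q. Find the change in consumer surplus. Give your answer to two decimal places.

Initial equilibrium: Q_0 = 6.5714, P_0 = 59; CS_0 = (1/2)(6.5714)(23) = 75.5714, PS_0 = (1/2)(6.5714)(23) = 75.5714.
New equilibrium: 82 - 3.5Q = 55 + 3.5Q gives Q_1 = 3.8571, P_1 = 68.5; CS_1 = 26.0357, PS_1 = 26.0357.
Change in consumer surplus = 26.0357 - 75.5714 = -49.5357.

-49.54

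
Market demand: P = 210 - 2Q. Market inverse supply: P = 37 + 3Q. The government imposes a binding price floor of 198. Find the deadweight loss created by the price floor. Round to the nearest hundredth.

Free-market equilibrium: 210 - 2Q = 37 + 3Q gives Q* = 34.6, P* = 140.8.
At P = 198, buyers demand (210 - 198)/2 = 6 while sellers would supply more, so the quantity traded is 6 at price 198.
The lost-trades triangle has base Q* - 6 = 28.6 and height equal to the gap between the curves at Q = 6, which is 198 - 55 = 143. DWL = (1/2)(28.6)(143) = 2044.9.

2044.90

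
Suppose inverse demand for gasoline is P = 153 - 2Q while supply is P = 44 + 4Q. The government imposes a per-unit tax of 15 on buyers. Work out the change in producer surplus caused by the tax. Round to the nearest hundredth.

-169.17

Without the tax, 153 - 2Q = 44 + 4Q so Q* = 18.1667 and P* = 116.6667.
A tax on buyers shifts demand down by 15: (153 - 15) - 2Q = 44 + 4Q, so Q_t = 15.6667. Buyers pay P_b = 121.6667; sellers receive P_s = P_b - 15 = 106.6667.
Producers lose the trapezoid between P_s and P* out to Q_t plus the triangle from Q_t to Q*: change in PS = 490.8889 - 660.0556 = -169.1667.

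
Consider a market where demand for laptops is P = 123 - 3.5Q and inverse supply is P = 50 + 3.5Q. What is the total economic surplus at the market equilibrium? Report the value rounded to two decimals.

Set 123 - 3.5Q = 50 + 3.5Q, which gives 73 = 7Q, so Q* = 10.4286 and P* = 123 - 3.5(10.4286) = 86.5.
Total surplus is the full triangle between the curves from 0 to Q*: (1/2)(10.4286)(123 - 50) = 380.6429.

380.64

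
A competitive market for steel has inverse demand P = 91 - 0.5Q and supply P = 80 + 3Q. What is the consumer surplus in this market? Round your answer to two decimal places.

2.47

Setting demand equal to supply, 11 = 3.5Q, so Q* = 3.1429 and P* = 89.4286.
CS is the area between the demand curve and P* from 0 to Q*: (1/2)(3.1429)(1.5714) = 2.4694.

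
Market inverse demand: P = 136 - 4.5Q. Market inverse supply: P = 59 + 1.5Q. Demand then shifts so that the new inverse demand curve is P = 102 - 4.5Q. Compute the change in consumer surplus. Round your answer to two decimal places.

-255.00

Initial equilibrium: Q_0 = 12.8333, P_0 = 78.25; CS_0 = (1/2)(12.8333)(57.75) = 370.5625, PS_0 = (1/2)(12.8333)(19.25) = 123.5208.
New equilibrium: 102 - 4.5Q = 59 + 1.5Q gives Q_1 = 7.1667, P_1 = 69.75; CS_1 = 115.5625, PS_1 = 38.5208.
Change in consumer surplus = 115.5625 - 370.5625 = -255.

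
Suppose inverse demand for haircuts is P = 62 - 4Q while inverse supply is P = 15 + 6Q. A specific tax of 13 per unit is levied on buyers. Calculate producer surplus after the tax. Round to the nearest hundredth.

34.68

Pre-tax equilibrium: 62 - 4Q = 15 + 6Q gives Q* = 4.7, P* = 43.2.
A tax on buyers shifts demand down by 13: (62 - 13) - 4Q = 15 + 6Q, so Q_t = 3.4. Buyers pay P_b = 48.4; sellers receive P_s = P_b - 13 = 35.4.
Producer surplus is the triangle above supply below P_s: (1/2)(3.4)(35.4 - 15) = 34.68.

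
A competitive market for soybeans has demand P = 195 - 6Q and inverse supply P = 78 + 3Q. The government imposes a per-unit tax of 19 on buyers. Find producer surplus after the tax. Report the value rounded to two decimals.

177.85

Pre-tax equilibrium: 195 - 6Q = 78 + 3Q gives Q* = 13, P* = 117.
With the tax, buyers' net willingness to pay falls by 19: (195 - 19) - 6Q = 78 + 3Q, so Q_t = 10.8889. Buyers pay P_b = 129.6667; sellers receive P_s = P_b - 19 = 110.6667.
Producer surplus is the triangle above supply below P_s: (1/2)(10.8889)(110.6667 - 78) = 177.8519.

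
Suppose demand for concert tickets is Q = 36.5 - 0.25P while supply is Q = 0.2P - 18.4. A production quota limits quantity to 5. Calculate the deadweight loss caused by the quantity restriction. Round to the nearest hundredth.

4.50

Rewriting demand in inverse form: P = 146 - 4Q.
Rewriting supply in inverse form: P = 92 + 5Q.
Without the quota, 146 - 4Q = 92 + 5Q gives Q* = 6.
At Q = 5 the demand price is 146 - 4(5) = 126 and the supply price is 92 + 5(5) = 117.
DWL = (1/2)(gap between curves at 5) x (Q* - 5) = (1/2)(9)(1) = 4.5.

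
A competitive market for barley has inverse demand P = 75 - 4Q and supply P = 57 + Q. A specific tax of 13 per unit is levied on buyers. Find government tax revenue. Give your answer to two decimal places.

Without the tax, 75 - 4Q = 57 + Q so Q* = 3.6 and P* = 60.6.
A tax on buyers shifts demand down by 13: (75 - 13) - 4Q = 57 + Q, so Q_t = 1. Buyers pay P_b = 71; sellers receive P_s = P_b - 13 = 58.
Revenue is the tax times quantity traded: 13 x 1 = 13.

13.00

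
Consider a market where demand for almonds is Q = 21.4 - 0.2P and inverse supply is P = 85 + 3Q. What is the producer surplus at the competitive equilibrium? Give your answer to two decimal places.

11.34

Rewriting demand in inverse form: P = 107 - 5Q.
Equilibrium: 107 - 5Q = 85 + 3Q, so Q* = 2.75 and P* = 93.25.
Producer surplus is the triangle above supply below P*: (1/2)(2.75)(93.25 - 85) = (1/2)(2.75)(8.25) = 11.3438.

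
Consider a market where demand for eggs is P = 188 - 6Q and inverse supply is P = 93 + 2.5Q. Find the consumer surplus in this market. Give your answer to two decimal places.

Set 188 - 6Q = 93 + 2.5Q, which gives 95 = 8.5Q, so Q* = 11.1765 and P* = 188 - 6(11.1765) = 120.9412.
Consumer surplus is the triangle under demand above P*: (1/2)(11.1765)(188 - 120.9412) = (1/2)(11.1765)(67.0588) = 374.7405.

374.74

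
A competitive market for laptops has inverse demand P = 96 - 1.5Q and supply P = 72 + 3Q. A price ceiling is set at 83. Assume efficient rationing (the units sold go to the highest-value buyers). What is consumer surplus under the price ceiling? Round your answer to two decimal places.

Without the control, 96 - 1.5Q = 72 + 3Q so Q* = 5.3333 and P* = 88.
At the ceiling price 83, quantity supplied is (83 - 72)/3 = 3.6667; supply is the short side, so Q = 3.6667 trades at P = 83.
The demand price at Q = 3.6667 is 90.5. CS is the trapezoid between demand and 83 over [0, 3.6667]: (1/2)[(96 - 83) + (90.5 - 83)](3.6667) = 37.5833.

37.58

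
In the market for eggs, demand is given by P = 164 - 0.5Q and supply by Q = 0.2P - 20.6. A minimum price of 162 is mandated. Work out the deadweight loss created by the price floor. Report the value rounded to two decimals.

Rewriting supply in inverse form: P = 103 + 5Q.
Free-market equilibrium: 164 - 0.5Q = 103 + 5Q gives Q* = 11.0909, P* = 158.4545.
At the floor price 162, quantity demanded is (164 - 162)/0.5 = 4; demand is the short side, so Q = 4 trades at P = 162.
The lost-trades triangle has base Q* - 4 = 7.0909 and height equal to the gap between the curves at Q = 4, which is 162 - 123 = 39. DWL = (1/2)(7.0909)(39) = 138.2727.

138.27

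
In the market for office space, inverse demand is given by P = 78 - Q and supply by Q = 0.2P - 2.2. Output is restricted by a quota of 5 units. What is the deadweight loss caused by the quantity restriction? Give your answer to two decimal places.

Rewriting supply in inverse form: P = 11 + 5Q.
Without the quota, 78 - Q = 11 + 5Q gives Q* = 11.1667.
At Q = 5 the demand price is 78 - (5) = 73 and the supply price is 11 + 5(5) = 36.
DWL = (1/2)(gap between curves at 5) x (Q* - 5) = (1/2)(37)(6.1667) = 114.0833.

114.08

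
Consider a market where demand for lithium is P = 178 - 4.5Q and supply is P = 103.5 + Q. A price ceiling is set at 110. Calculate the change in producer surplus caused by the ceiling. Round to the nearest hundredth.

Without the control, 178 - 4.5Q = 103.5 + Q so Q* = 13.5455 and P* = 117.0455.
At the ceiling price 110, quantity supplied is (110 - 103.5)/1 = 6.5; supply is the short side, so Q = 6.5 trades at P = 110.
PS goes from (1/2)(13.5455)(13.5455) = 91.7397 to 21.125 (computed as (110 - 103.5)(6.5) - (1/2)(1)(6.5)^2), a change of -70.6147.

-70.61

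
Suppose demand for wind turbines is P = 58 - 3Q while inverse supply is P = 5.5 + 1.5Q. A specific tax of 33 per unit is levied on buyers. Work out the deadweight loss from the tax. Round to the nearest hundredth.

Pre-tax equilibrium: 58 - 3Q = 5.5 + 1.5Q gives Q* = 11.6667, P* = 23.
With the tax, buyers' net willingness to pay falls by 33: (58 - 33) - 3Q = 5.5 + 1.5Q, so Q_t = 4.3333. Buyers pay P_b = 45; sellers receive P_s = P_b - 33 = 12.
Deadweight loss is the triangle between the curves from Q_t to Q*: (1/2)(11.6667 - 4.3333)(33) = 121.

121.00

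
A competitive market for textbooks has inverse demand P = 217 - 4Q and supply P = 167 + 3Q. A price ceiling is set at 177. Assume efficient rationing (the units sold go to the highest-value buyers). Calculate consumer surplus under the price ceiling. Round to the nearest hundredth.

Without the control, 217 - 4Q = 167 + 3Q so Q* = 7.1429 and P* = 188.4286.
At P = 177, sellers supply (177 - 167)/3 = 3.3333 while buyers want more, so the quantity traded is 3.3333 at price 177.
The demand price at Q = 3.3333 is 203.6667. CS is the trapezoid between demand and 177 over [0, 3.3333]: (1/2)[(217 - 177) + (203.6667 - 177)](3.3333) = 111.1111.

111.11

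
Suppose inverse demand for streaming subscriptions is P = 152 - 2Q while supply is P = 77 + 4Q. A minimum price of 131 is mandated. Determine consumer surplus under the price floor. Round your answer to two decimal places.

110.25

Without the control, 152 - 2Q = 77 + 4Q so Q* = 12.5 and P* = 127.
At P = 131, buyers demand (152 - 131)/2 = 10.5 while sellers would supply more, so the quantity traded is 10.5 at price 131.
CS is the triangle under demand above 131: (1/2)(10.5)(152 - 131) = 110.25.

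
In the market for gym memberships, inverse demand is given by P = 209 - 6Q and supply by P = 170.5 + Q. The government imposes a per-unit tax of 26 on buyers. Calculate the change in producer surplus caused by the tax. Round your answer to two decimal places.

-13.53

Without the tax, 209 - 6Q = 170.5 + Q so Q* = 5.5 and P* = 176.
With the tax, buyers' net willingness to pay falls by 26: (209 - 26) - 6Q = 170.5 + Q, so Q_t = 1.7857. Buyers pay P_b = 198.2857; sellers receive P_s = P_b - 26 = 172.2857.
PS falls from (1/2)(5.5)(5.5) = 15.125 to (1/2)(1.7857)(1.7857) = 1.5944, a change of -13.5306.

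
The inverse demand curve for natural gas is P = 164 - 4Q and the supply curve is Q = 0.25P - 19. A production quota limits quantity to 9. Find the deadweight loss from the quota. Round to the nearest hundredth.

16.00

Rewriting supply in inverse form: P = 76 + 4Q.
Unrestricted equilibrium: Q* = (164 - 76)/(4 + 4) = 11.
At Q = 9 the demand price is 164 - 4(9) = 128 and the supply price is 76 + 4(9) = 112.
Deadweight loss is the triangle between the curves from 9 to 11: (1/2)(128 - 112)(11 - 9) = 16.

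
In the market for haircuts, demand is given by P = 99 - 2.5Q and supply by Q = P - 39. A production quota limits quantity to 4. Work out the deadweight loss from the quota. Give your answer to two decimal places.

Rewriting supply in inverse form: P = 39 + Q.
Unrestricted equilibrium: Q* = (99 - 39)/(2.5 + 1) = 17.1429.
At Q = 4 the demand price is 99 - 2.5(4) = 89 and the supply price is 39 + (4) = 43.
DWL = (1/2)(gap between curves at 4) x (Q* - 4) = (1/2)(46)(13.1429) = 302.2857.

302.29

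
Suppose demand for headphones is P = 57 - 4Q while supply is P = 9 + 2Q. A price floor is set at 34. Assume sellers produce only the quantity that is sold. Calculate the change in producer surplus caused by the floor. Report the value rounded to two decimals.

Free-market equilibrium: 57 - 4Q = 9 + 2Q gives Q* = 8, P* = 25.
At the floor price 34, quantity demanded is (57 - 34)/4 = 5.75; demand is the short side, so Q = 5.75 trades at P = 34.
PS goes from (1/2)(8)(16) = 64 to 110.6875 (computed as (34 - 9)(5.75) - (1/2)(2)(5.75)^2), a change of 46.6875.

46.69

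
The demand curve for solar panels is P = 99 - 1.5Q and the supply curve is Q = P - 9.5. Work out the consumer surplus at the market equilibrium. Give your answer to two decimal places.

Rewriting supply in inverse form: P = 9.5 + Q.
Set 99 - 1.5Q = 9.5 + Q, which gives 89.5 = 2.5Q, so Q* = 35.8 and P* = 99 - 1.5(35.8) = 45.3.
Consumer surplus is the triangle under demand above P*: (1/2)(35.8)(99 - 45.3) = (1/2)(35.8)(53.7) = 961.23.

961.23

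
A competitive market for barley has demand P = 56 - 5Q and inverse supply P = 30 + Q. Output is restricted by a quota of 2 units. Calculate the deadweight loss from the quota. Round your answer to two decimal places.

Without the quota, 56 - 5Q = 30 + Q gives Q* = 4.3333.
At Q = 2 the demand price is 56 - 5(2) = 46 and the supply price is 30 + (2) = 32.
DWL = (1/2)(gap between curves at 2) x (Q* - 2) = (1/2)(14)(2.3333) = 16.3333.

16.33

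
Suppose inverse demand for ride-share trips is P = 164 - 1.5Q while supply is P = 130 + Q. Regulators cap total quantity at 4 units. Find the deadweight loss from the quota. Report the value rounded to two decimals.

Without the quota, 164 - 1.5Q = 130 + Q gives Q* = 13.6.
At Q = 4 the demand price is 164 - 1.5(4) = 158 and the supply price is 130 + (4) = 134.
Deadweight loss is the triangle between the curves from 4 to 13.6: (1/2)(158 - 134)(13.6 - 4) = 115.2.

115.20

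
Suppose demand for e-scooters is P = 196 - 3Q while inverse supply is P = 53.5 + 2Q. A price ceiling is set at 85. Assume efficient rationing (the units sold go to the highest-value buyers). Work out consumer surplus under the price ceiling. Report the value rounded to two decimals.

Without the control, 196 - 3Q = 53.5 + 2Q so Q* = 28.5 and P* = 110.5.
At P = 85, sellers supply (85 - 53.5)/2 = 15.75 while buyers want more, so the quantity traded is 15.75 at price 85.
The demand price at Q = 15.75 is 148.75. CS is the trapezoid between demand and 85 over [0, 15.75]: (1/2)[(196 - 85) + (148.75 - 85)](15.75) = 1376.1562.

1376.16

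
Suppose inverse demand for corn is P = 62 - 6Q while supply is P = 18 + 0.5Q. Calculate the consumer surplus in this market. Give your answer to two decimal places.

Setting demand equal to supply, 44 = 6.5Q, so Q* = 6.7692 and P* = 21.3846.
The demand choke price is 62, so CS = (1/2)(Q*)(62 - P*) = (1/2)(6.7692)(40.6154) = 137.4675.

137.47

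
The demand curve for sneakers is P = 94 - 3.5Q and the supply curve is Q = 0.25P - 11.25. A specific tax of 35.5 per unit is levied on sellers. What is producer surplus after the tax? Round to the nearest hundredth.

Rewriting supply in inverse form: P = 45 + 4Q.
Pre-tax equilibrium: 94 - 3.5Q = 45 + 4Q gives Q* = 6.5333, P* = 71.1333.
With the tax, sellers need 35.5 more per unit: 94 - 3.5Q = 45 + 4Q + 35.5, so Q_t = 1.8. Buyers pay P_b = 87.7; sellers receive P_s = P_b - 35.5 = 52.2.
PS = (1/2)(Q_t)(P_s - 45) = (1/2)(1.8)(7.2) = 6.48.

6.48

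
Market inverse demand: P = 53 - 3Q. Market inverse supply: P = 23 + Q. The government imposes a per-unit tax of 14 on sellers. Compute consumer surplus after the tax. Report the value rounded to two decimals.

Pre-tax equilibrium: 53 - 3Q = 23 + Q gives Q* = 7.5, P* = 30.5.
With the tax, sellers need 14 more per unit: 53 - 3Q = 23 + Q + 14, so Q_t = 4. Buyers pay P_b = 41; sellers receive P_s = P_b - 14 = 27.
Consumer surplus is the triangle under demand above P_b: (1/2)(4)(53 - 41) = 24.

24.00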